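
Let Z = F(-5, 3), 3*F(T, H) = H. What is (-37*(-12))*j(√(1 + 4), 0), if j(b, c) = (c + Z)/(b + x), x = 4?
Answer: 1776/11 - 444*√5/11 ≈ 71.199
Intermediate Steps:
F(T, H) = H/3
Z = 1 (Z = (⅓)*3 = 1)
j(b, c) = (1 + c)/(4 + b) (j(b, c) = (c + 1)/(b + 4) = (1 + c)/(4 + b))
(-37*(-12))*j(√(1 + 4), 0) = (-37*(-12))*((1 + 0)/(4 + √(1 + 4))) = 444*(1/(4 + √5)) = 444/(4 + √5)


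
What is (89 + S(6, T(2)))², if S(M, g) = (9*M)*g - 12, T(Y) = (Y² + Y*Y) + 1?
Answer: 316969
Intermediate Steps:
T(Y) = 1 + 2*Y² (T(Y) = (Y² + Y²) + 1 = 2*Y² + 1 = 1 + 2*Y²)
S(M, g) = -12 + 9*M*g (S(M, g) = 9*M*g - 12 = -12 + 9*M*g)
(89 + S(6, T(2)))² = (89 + (-12 + 9*6*(1 + 2*2²)))² = (89 + (-12 + 9*6*(1 + 2*4)))² = (89 + (-12 + 9*6*(1 + 8)))² = (89 + (-12 + 9*6*9))² = (89 + (-12 + 486))² = (89 + 474)² = 563² = 316969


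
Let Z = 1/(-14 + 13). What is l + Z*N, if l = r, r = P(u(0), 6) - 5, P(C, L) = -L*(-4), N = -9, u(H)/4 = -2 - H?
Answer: 28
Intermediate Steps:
u(H) = -8 - 4*H (u(H) = 4*(-2 - H) = -8 - 4*H)
P(C, L) = 4*L
r = 19 (r = 4*6 - 5 = 24 - 5 = 19)
l = 19
Z = -1 (Z = 1/(-1) = -1)
l + Z*N = 19 - 1*(-9) = 19 + 9 = 28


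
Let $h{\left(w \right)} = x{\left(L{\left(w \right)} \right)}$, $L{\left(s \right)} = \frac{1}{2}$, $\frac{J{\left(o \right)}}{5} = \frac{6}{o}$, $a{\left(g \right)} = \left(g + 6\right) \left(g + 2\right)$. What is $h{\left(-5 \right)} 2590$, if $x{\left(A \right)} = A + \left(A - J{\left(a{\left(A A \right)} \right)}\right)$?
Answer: $- \frac{8806}{3} \approx -2935.3$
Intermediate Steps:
$a{\left(g \right)} = \left(2 + g\right) \left(6 + g\right)$ ($a{\left(g \right)} = \left(6 + g\right) \left(2 + g\right) = \left(2 + g\right) \left(6 + g\right)$)
$J{\left(o \right)} = \frac{30}{o}$ ($J{\left(o \right)} = 5 \frac{6}{o} = \frac{30}{o}$)
$L{\left(s \right)} = \frac{1}{2}$
$x{\left(A \right)} = - \frac{30}{12 + A^{4} + 8 A^{2}} + 2 A$ ($x{\left(A \right)} = A + \left(A - \frac{30}{12 + \left(A A\right)^{2} + 8 A A}\right) = A + \left(A - \frac{30}{12 + \left(A^{2}\right)^{2} + 8 A^{2}}\right) = A + \left(A - \frac{30}{12 + A^{4} + 8 A^{2}}\right) = - \frac{30}{12 + A^{4} + 8 A^{2}} + 2 A$)
$h{\left(w \right)} = - \frac{17}{15}$ ($h{\left(w \right)} = \frac{2 \left(-15 + \frac{12 + \left(\frac{1}{2}\right)^{4} + \frac{8}{4}}{2}\right)}{12 + \left(\frac{1}{2}\right)^{4} + \frac{8}{4}} = \frac{2 \left(-15 + \frac{12 + \frac{1}{16} + 8 \cdot \frac{1}{4}}{2}\right)}{12 + \frac{1}{16} + 8 \cdot \frac{1}{4}} = \frac{2 \left(-15 + \frac{12 + \frac{1}{16} + 2}{2}\right)}{12 + \frac{1}{16} + 2} = \frac{2 \left(-15 + \frac{1}{2} \cdot \frac{225}{16}\right)}{\frac{225}{16}} = 2 \cdot \frac{16}{225} \left(-15 + \frac{225}{32}\right) = 2 \cdot \frac{16}{225} \left(- \frac{255}{32}\right) = - \frac{17}{15}$)
$h{\left(-5 \right)} 2590 = \left(- \frac{17}{15}\right) 2590 = - \frac{8806}{3}$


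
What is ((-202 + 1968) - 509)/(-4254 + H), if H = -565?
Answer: -1257/4819 ≈ -0.26084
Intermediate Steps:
((-202 + 1968) - 509)/(-4254 + H) = ((-202 + 1968) - 509)/(-4254 - 565) = (1766 - 509)/(-4819) = 1257*(-1/4819) = -1257/4819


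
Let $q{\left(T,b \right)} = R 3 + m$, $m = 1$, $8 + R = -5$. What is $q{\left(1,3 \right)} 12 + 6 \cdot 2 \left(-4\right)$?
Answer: $-504$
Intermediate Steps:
$R = -13$ ($R = -8 - 5 = -13$)
$q{\left(T,b \right)} = -38$ ($q{\left(T,b \right)} = \left(-13\right) 3 + 1 = -39 + 1 = -38$)
$q{\left(1,3 \right)} 12 + 6 \cdot 2 \left(-4\right) = \left(-38\right) 12 + 6 \cdot 2 \left(-4\right) = -456 + 12 \left(-4\right) = -456 - 48 = -504$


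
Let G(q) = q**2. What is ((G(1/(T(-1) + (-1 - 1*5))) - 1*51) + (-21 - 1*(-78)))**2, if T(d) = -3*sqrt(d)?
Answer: 1830593/50625 - 3608*I/16875 ≈ 36.16 - 0.21381*I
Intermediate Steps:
((G(1/(T(-1) + (-1 - 1*5))) - 1*51) + (-21 - 1*(-78)))**2 = (((1/(-3*I + (-1 - 1*5)))**2 - 1*51) + (-21 - 1*(-78)))**2 = (((1/(-3*I + (-1 - 5)))**2 - 51) + (-21 + 78))**2 = (((1/(-3*I - 6))**2 - 51) + 57)**2 = (((1/(-6 - 3*I))**2 - 51) + 57)**2 = ((((-6 + 3*I)/45)**2 - 51) + 57)**2 = (((-6 + 3*I)**2/2025 - 51) + 57)**2 = ((-51 + (-6 + 3*I)**2/2025) + 57)**2 = (6 + (-6 + 3*I)**2/2025)**2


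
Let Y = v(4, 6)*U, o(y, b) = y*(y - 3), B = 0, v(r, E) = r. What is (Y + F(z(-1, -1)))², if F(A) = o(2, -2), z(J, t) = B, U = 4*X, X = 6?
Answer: 8836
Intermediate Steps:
U = 24 (U = 4*6 = 24)
z(J, t) = 0
o(y, b) = y*(-3 + y)
Y = 96 (Y = 4*24 = 96)
F(A) = -2 (F(A) = 2*(-3 + 2) = 2*(-1) = -2)
(Y + F(z(-1, -1)))² = (96 - 2)² = 94² = 8836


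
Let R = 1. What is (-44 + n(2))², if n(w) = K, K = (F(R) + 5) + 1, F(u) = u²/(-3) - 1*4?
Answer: 16129/9 ≈ 1792.1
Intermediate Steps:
F(u) = -4 - u²/3 (F(u) = -u²/3 - 4 = -4 - u²/3)
K = 5/3 (K = ((-4 - ⅓*1²) + 5) + 1 = ((-4 - ⅓*1) + 5) + 1 = ((-4 - ⅓) + 5) + 1 = (-13/3 + 5) + 1 = ⅔ + 1 = 5/3 ≈ 1.6667)
n(w) = 5/3
(-44 + n(2))² = (-44 + 5/3)² = (-127/3)² = 16129/9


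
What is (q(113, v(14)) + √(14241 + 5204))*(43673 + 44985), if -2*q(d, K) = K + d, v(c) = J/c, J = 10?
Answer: -35285884/7 + 88658*√19445 ≈ 7.3221e+6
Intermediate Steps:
v(c) = 10/c
q(d, K) = -K/2 - d/2 (q(d, K) = -(K + d)/2 = -K/2 - d/2)
(q(113, v(14)) + √(14241 + 5204))*(43673 + 44985) = ((-5/14 - ½*113) + √(14241 + 5204))*(43673 + 44985) = ((-5/14 - 113/2) + √19445)*88658 = (-398/7 + √19445)*88658 = -35285884/7 + 88658*√19445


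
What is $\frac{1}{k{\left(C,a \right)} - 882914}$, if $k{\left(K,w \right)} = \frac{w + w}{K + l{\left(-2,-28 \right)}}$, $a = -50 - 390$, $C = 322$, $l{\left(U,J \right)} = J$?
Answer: $- \frac{147}{129788798} \approx -1.1326 \cdot 10^{-6}$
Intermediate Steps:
$a = -440$ ($a = -50 - 390 = -440$)
$k{\left(K,w \right)} = \frac{2 w}{-28 + K}$ ($k{\left(K,w \right)} = \frac{w + w}{K - 28} = \frac{2 w}{-28 + K}$)
$\frac{1}{k{\left(C,a \right)} - 882914} = \frac{1}{2 \left(-440\right) \frac{1}{-28 + 322} - 882914} = \frac{1}{2 \left(-440\right) \frac{1}{294} - 882914} = \frac{1}{- \frac{440}{147} - 882914} = \frac{1}{- \frac{129788798}{147}} = - \frac{147}{129788798}$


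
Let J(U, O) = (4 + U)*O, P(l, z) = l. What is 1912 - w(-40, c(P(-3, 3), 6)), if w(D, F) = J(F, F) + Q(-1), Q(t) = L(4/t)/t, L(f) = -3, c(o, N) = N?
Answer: 1849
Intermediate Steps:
J(U, O) = O*(4 + U)
Q(t) = -3/t
w(D, F) = 3 + F*(4 + F) (w(D, F) = F*(4 + F) - 3/(-1) = F*(4 + F) - 3*(-1) = F*(4 + F) + 3 = 3 + F*(4 + F))
1912 - w(-40, c(P(-3, 3), 6)) = 1912 - (3 + 6*(4 + 6)) = 1912 - (3 + 6*10) = 1912 - (3 + 60) = 1912 - 1*63 = 1912 - 63 = 1849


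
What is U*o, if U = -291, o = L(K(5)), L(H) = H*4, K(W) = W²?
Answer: -29100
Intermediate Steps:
L(H) = 4*H
o = 100 (o = 4*5² = 4*25 = 100)
U*o = -291*100 = -29100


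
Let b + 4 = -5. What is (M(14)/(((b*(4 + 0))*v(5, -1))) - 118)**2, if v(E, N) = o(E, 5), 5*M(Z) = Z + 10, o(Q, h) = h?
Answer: 78357904/5625 ≈ 13930.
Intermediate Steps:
b = -9 (b = -4 - 5 = -9)
M(Z) = 2 + Z/5 (M(Z) = (Z + 10)/5 = (10 + Z)/5 = 2 + Z/5)
v(E, N) = 5
(M(14)/(((b*(4 + 0))*v(5, -1))) - 118)**2 = ((2 + (1/5)*14)/((-9*(4 + 0)*5)) - 118)**2 = ((2 + 14/5)/((-9*4*5)) - 118)**2 = (24/(5*((-36*5))) - 118)**2 = ((24/5)/(-180) - 118)**2 = ((24/5)*(-1/180) - 118)**2 = (-2/75 - 118)**2 = (-8852/75)**2 = 78357904/5625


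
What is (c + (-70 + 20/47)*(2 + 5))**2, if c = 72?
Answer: 380484036/2209 ≈ 1.7224e+5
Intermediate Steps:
(c + (-70 + 20/47)*(2 + 5))**2 = (72 + (-70 + 20/47)*(2 + 5))**2 = (72 + (-70 + 20*(1/47))*7)**2 = (72 + (-70 + 20/47)*7)**2 = (72 - 3270/47*7)**2 = (72 - 22890/47)**2 = (-19506/47)**2 = 380484036/2209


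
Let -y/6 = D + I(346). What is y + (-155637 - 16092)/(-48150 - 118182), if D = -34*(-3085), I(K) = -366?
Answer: -34771314693/55444 ≈ -6.2714e+5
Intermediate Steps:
D = 104890
y = -627144 (y = -6*(104890 - 366) = -6*104524 = -627144)
y + (-155637 - 16092)/(-48150 - 118182) = -627144 + (-155637 - 16092)/(-48150 - 118182) = -627144 - 171729/(-166332) = -627144 - 171729*(-1/166332) = -627144 + 57243/55444 = -34771314693/55444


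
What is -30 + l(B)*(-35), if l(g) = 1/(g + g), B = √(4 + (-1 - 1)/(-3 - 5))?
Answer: -30 - 35*√17/17 ≈ -38.489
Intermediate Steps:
B = √17/2 (B = √(4 - 2/(-8)) = √(4 - 2*(-⅛)) = √(4 + ¼) = √(17/4) = √17/2 ≈ 2.0616)
l(g) = 1/(2*g)
-30 + l(B)*(-35) = -30 + (1/(2*((√17/2))))*(-35) = -30 + ((2*√17/17)/2)*(-35) = -30 + (√17/17)*(-35) = -30 - 35*√17/17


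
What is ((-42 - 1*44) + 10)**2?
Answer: 5776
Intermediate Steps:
((-42 - 1*44) + 10)**2 = ((-42 - 44) + 10)**2 = (-86 + 10)**2 = (-76)**2 = 5776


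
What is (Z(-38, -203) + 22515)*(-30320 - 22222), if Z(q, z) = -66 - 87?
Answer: -1174944204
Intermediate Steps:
Z(q, z) = -153
(Z(-38, -203) + 22515)*(-30320 - 22222) = (-153 + 22515)*(-30320 - 22222) = 22362*(-52542) = -1174944204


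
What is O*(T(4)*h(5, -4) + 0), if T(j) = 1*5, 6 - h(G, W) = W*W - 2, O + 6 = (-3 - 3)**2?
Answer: -1200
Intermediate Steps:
O = 30 (O = -6 + (-3 - 3)**2 = -6 + (-6)**2 = -6 + 36 = 30)
h(G, W) = 8 - W**2 (h(G, W) = 6 - (W*W - 2) = 6 - (W**2 - 2) = 6 - (-2 + W**2) = 6 + (2 - W**2) = 8 - W**2)
T(j) = 5
O*(T(4)*h(5, -4) + 0) = 30*(5*(8 - 1*(-4)**2) + 0) = 30*(5*(8 - 1*16) + 0) = 30*(5*(8 - 16) + 0) = 30*(5*(-8) + 0) = 30*(-40 + 0) = 30*(-40) = -1200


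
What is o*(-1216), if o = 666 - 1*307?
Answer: -436544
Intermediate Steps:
o = 359 (o = 666 - 307 = 359)
o*(-1216) = 359*(-1216) = -436544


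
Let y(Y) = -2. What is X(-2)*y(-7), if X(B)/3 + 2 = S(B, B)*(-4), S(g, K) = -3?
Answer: -60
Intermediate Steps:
X(B) = 30 (X(B) = -6 + 3*(-3*(-4)) = -6 + 3*12 = -6 + 36 = 30)
X(-2)*y(-7) = 30*(-2) = -60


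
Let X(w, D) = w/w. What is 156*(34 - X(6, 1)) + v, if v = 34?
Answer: 5182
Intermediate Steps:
X(w, D) = 1
156*(34 - X(6, 1)) + v = 156*(34 - 1*1) + 34 = 156*(34 - 1) + 34 = 156*33 + 34 = 5148 + 34 = 5182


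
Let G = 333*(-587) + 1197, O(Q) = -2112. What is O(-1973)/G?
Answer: 352/32379 ≈ 0.010871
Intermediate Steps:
G = -194274 (G = -195471 + 1197 = -194274)
O(-1973)/G = -2112/(-194274) = -2112*(-1/194274) = 352/32379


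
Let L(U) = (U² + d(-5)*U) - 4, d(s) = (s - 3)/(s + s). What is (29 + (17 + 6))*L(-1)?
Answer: -988/5 ≈ -197.60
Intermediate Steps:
d(s) = (-3 + s)/(2*s) (d(s) = (-3 + s)/((2*s)) = (-3 + s)*(1/(2*s)) = (-3 + s)/(2*s))
L(U) = -4 + U² + 4*U/5 (L(U) = (U² + ((½)*(-3 - 5)/(-5))*U) - 4 = (U² + ((½)*(-⅕)*(-8))*U) - 4 = (U² + 4*U/5) - 4 = -4 + U² + 4*U/5)
(29 + (17 + 6))*L(-1) = (29 + (17 + 6))*(-4 + (-1)² + (⅘)*(-1)) = (29 + 23)*(-4 + 1 - ⅘) = 52*(-19/5) = -988/5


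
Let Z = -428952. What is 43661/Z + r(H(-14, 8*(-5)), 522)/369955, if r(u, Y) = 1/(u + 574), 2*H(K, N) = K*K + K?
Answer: -10741482065623/105530803211400 ≈ -0.10179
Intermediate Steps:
H(K, N) = K/2 + K²/2 (H(K, N) = (K*K + K)/2 = (K² + K)/2 = (K + K²)/2 = K/2 + K²/2)
r(u, Y) = 1/(574 + u)
43661/Z + r(H(-14, 8*(-5)), 522)/369955 = 43661/(-428952) + 1/((574 + (½)*(-14)*(1 - 14))*369955) = 43661*(-1/428952) + (1/369955)/(574 + (½)*(-14)*(-13)) = -43661/428952 + (1/369955)/(574 + 91) = -43661/428952 + (1/369955)/665 = -43661/428952 + (1/665)*(1/369955) = -43661/428952 + 1/246020075 = -10741482065623/105530803211400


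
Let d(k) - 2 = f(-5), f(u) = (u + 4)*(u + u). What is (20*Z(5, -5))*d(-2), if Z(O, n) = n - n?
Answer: 0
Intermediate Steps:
f(u) = 2*u*(4 + u) (f(u) = (4 + u)*(2*u) = 2*u*(4 + u))
Z(O, n) = 0
d(k) = 12 (d(k) = 2 + 2*(-5)*(4 - 5) = 2 + 2*(-5)*(-1) = 2 + 10 = 12)
(20*Z(5, -5))*d(-2) = (20*0)*12 = 0*12 = 0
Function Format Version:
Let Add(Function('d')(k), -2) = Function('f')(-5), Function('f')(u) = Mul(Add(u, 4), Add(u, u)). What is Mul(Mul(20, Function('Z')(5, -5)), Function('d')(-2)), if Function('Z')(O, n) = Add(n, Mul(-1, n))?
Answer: 0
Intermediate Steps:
Function('f')(u) = Mul(2, u, Add(4, u)) (Function('f')(u) = Mul(Add(4, u), Mul(2, u)) = Mul(2, u, Add(4, u)))
Function('Z')(O, n) = 0
Function('d')(k) = 12 (Function('d')(k) = Add(2, Mul(2, -5, Add(4, -5))) = Add(2, Mul(2, -5, -1)) = Add(2, 10) = 12)
Mul(Mul(20, Function('Z')(5, -5)), Function('d')(-2)) = Mul(Mul(20, 0), 12) = Mul(0, 12) = 0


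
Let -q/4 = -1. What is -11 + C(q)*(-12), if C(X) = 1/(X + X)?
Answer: -25/2 ≈ -12.500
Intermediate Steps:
q = 4 (q = -4*(-1) = 4)
C(X) = 1/(2*X)
-11 + C(q)*(-12) = -11 + ((½)/4)*(-12) = -11 + ((½)*(¼))*(-12) = -11 + (⅛)*(-12) = -11 - 3/2 = -25/2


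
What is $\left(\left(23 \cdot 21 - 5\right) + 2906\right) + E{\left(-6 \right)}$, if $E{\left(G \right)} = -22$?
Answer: $3362$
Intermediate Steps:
$\left(\left(23 \cdot 21 - 5\right) + 2906\right) + E{\left(-6 \right)} = \left(\left(23 \cdot 21 - 5\right) + 2906\right) - 22 = \left(\left(483 + \left(-6 + 1\right)\right) + 2906\right) - 22 = \left(\left(483 - 5\right) + 2906\right) - 22 = \left(478 + 2906\right) - 22 = 3384 - 22 = 3362$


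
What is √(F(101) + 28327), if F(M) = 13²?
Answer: 4*√1781 ≈ 168.81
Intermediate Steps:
F(M) = 169
√(F(101) + 28327) = √(169 + 28327) = √28496 = 4*√1781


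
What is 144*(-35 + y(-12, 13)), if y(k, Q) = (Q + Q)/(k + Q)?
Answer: -1296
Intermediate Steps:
y(k, Q) = 2*Q/(Q + k) (y(k, Q) = (2*Q)/(Q + k) = 2*Q/(Q + k))
144*(-35 + y(-12, 13)) = 144*(-35 + 2*13/(13 - 12)) = 144*(-35 + 2*13/1) = 144*(-35 + 2*13*1) = 144*(-35 + 26) = 144*(-9) = -1296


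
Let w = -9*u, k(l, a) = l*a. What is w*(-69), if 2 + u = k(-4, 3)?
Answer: -8694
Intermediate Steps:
k(l, a) = a*l
u = -14 (u = -2 + 3*(-4) = -2 - 12 = -14)
w = 126 (w = -9*(-14) = 126)
w*(-69) = 126*(-69) = -8694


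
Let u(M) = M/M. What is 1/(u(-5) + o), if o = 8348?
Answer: 1/8349 ≈ 0.00011977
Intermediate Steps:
u(M) = 1
1/(u(-5) + o) = 1/(1 + 8348) = 1/8349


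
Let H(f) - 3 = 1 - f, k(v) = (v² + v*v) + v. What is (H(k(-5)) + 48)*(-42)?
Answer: -294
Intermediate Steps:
k(v) = v + 2*v² (k(v) = (v² + v²) + v = 2*v² + v = v + 2*v²)
H(f) = 4 - f (H(f) = 3 + (1 - f) = 4 - f)
(H(k(-5)) + 48)*(-42) = ((4 - (-5)*(1 + 2*(-5))) + 48)*(-42) = ((4 - (-5)*(1 - 10)) + 48)*(-42) = ((4 - (-5)*(-9)) + 48)*(-42) = ((4 - 1*45) + 48)*(-42) = ((4 - 45) + 48)*(-42) = (-41 + 48)*(-42) = 7*(-42) = -294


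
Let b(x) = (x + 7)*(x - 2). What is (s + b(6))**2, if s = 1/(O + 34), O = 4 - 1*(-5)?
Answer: 5004169/1849 ≈ 2706.4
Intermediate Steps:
b(x) = (-2 + x)*(7 + x) (b(x) = (7 + x)*(-2 + x) = (-2 + x)*(7 + x))
O = 9 (O = 4 + 5 = 9)
s = 1/43 (s = 1/(9 + 34) = 1/43 ≈ 0.023256)
(s + b(6))**2 = (1/43 + (-14 + 6**2 + 5*6))**2 = (1/43 + (-14 + 36 + 30))**2 = (1/43 + 52)**2 = (2237/43)**2 = 5004169/1849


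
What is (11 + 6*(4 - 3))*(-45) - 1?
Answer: -766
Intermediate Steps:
(11 + 6*(4 - 3))*(-45) - 1 = (11 + 6*1)*(-45) - 1 = (11 + 6)*(-45) - 1 = 17*(-45) - 1 = -765 - 1 = -766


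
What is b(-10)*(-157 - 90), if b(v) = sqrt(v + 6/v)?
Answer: -247*I*sqrt(265)/5 ≈ -804.17*I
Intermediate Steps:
b(-10)*(-157 - 90) = sqrt(-10 + 6/(-10))*(-157 - 90) = sqrt(-10 + 6*(-1/10))*(-247) = sqrt(-10 - 3/5)*(-247) = sqrt(-53/5)*(-247) = (I*sqrt(265)/5)*(-247) = -247*I*sqrt(265)/5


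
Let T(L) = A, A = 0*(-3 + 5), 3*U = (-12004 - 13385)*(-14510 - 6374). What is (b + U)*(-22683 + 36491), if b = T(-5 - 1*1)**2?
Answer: 2440443759936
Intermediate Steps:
U = 176741292 (U = ((-12004 - 13385)*(-14510 - 6374))/3 = (-25389*(-20884))/3 = (1/3)*530223876 = 176741292)
A = 0 (A = 0*2 = 0)
T(L) = 0
b = 0 (b = 0**2 = 0)
(b + U)*(-22683 + 36491) = (0 + 176741292)*(-22683 + 36491) = 176741292*13808 = 2440443759936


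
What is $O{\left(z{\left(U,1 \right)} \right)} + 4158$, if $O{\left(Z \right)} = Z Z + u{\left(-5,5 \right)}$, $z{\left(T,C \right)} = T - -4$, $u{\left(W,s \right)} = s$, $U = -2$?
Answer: $4167$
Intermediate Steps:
$z{\left(T,C \right)} = 4 + T$ ($z{\left(T,C \right)} = T + 4 = 4 + T$)
$O{\left(Z \right)} = 5 + Z^{2}$ ($O{\left(Z \right)} = Z Z + 5 = Z^{2} + 5 = 5 + Z^{2}$)
$O{\left(z{\left(U,1 \right)} \right)} + 4158 = \left(5 + \left(4 - 2\right)^{2}\right) + 4158 = \left(5 + 2^{2}\right) + 4158 = \left(5 + 4\right) + 4158 = 9 + 4158 = 4167$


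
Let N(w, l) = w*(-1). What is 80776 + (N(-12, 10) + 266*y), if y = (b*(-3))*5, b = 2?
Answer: 72808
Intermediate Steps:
y = -30 (y = (2*(-3))*5 = -6*5 = -30)
N(w, l) = -w
80776 + (N(-12, 10) + 266*y) = 80776 + (-1*(-12) + 266*(-30)) = 80776 + (12 - 7980) = 80776 - 7968 = 72808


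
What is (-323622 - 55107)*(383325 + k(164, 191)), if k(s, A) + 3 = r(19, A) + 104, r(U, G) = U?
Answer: -145221741405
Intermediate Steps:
k(s, A) = 120 (k(s, A) = -3 + (19 + 104) = -3 + 123 = 120)
(-323622 - 55107)*(383325 + k(164, 191)) = (-323622 - 55107)*(383325 + 120) = -378729*383445 = -145221741405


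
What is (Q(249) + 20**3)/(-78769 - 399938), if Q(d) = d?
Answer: -8249/478707 ≈ -0.017232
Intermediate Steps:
(Q(249) + 20**3)/(-78769 - 399938) = (249 + 20**3)/(-78769 - 399938) = (249 + 8000)/(-478707) = 8249*(-1/478707) = -8249/478707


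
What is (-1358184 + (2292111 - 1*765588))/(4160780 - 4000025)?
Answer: 56113/53585 ≈ 1.0472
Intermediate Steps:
(-1358184 + (2292111 - 1*765588))/(4160780 - 4000025) = (-1358184 + (2292111 - 765588))/160755 = (-1358184 + 1526523)*(1/160755) = 168339*(1/160755) = 56113/53585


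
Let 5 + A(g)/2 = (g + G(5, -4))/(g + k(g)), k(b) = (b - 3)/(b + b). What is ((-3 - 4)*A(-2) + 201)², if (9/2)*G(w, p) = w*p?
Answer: 16556761/729 ≈ 22712.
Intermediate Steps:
G(w, p) = 2*p*w/9 (G(w, p) = 2*(w*p)/9 = 2*(p*w)/9 = 2*p*w/9)
k(b) = (-3 + b)/(2*b) (k(b) = (-3 + b)/((2*b)) = (-3 + b)*(1/(2*b)) = (-3 + b)/(2*b))
A(g) = -10 + 2*(-40/9 + g)/(g + (-3 + g)/(2*g)) (A(g) = -10 + 2*((g + (2/9)*(-4)*5)/(g + (-3 + g)/(2*g))) = -10 + 2*((g - 40/9)/(g + (-3 + g)/(2*g))) = -10 + 2*((-40/9 + g)/(g + (-3 + g)/(2*g))) = -10 + 2*(-40/9 + g)/(g + (-3 + g)/(2*g)))
((-3 - 4)*A(-2) + 201)² = ((-3 - 4)*(2*(135 - 125*(-2) - 72*(-2)²)/(9*(-3 - 2 + 2*(-2)²))) + 201)² = (-14*(135 + 250 - 72*4)/(9*(-3 - 2 + 2*4)) + 201)² = (-14*(135 + 250 - 288)/(9*(-3 - 2 + 8)) + 201)² = (-14*97/(9*3) + 201)² = (-7*194/27 + 201)² = (-1358/27 + 201)² = (4069/27)² = 16556761/729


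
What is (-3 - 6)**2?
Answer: 81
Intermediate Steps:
(-3 - 6)**2 = (-9)**2 = 81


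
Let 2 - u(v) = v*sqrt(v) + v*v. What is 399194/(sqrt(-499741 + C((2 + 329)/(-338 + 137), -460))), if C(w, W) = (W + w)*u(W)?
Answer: 399194*sqrt(201)/sqrt(19533942077 - 85367720*I*sqrt(115)) ≈ 40.46 + 0.94758*I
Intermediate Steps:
u(v) = 2 - v**2 - v**(3/2) (u(v) = 2 - (v*sqrt(v) + v*v) = 2 - (v**(3/2) + v**2) = 2 - (v**2 + v**(3/2)) = 2 + (-v**2 - v**(3/2)) = 2 - v**2 - v**(3/2))
C(w, W) = (W + w)*(2 - W**2 - W**(3/2))
399194/(sqrt(-499741 + C((2 + 329)/(-338 + 137), -460))) = 399194/(sqrt(-499741 - (-460 + (2 + 329)/(-338 + 137))*(-2 + (-460)**2 + (-460)**(3/2)))) = 399194/(sqrt(-499741 - (-460 + 331/(-201))*(-2 + 211600 - 920*I*sqrt(115)))) = 399194/(sqrt(-499741 - (-460 + 331*(-1/201))*(211598 - 920*I*sqrt(115)))) = 399194/(sqrt(-499741 - (-460 - 331/201)*(211598 - 920*I*sqrt(115)))) = 399194/(sqrt(-499741 - 1*(-92791/201)*(211598 - 920*I*sqrt(115)))) = 399194/(sqrt(-499741 + (19634390018/201 - 85367720*I*sqrt(115)/201))) = 399194/(sqrt(19533942077/201 - 85367720*I*sqrt(115)/201)) = 399194/sqrt(19533942077/201 - 85367720*I*sqrt(115)/201)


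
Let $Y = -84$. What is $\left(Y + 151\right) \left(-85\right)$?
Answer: $-5695$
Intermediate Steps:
$\left(Y + 151\right) \left(-85\right) = \left(-84 + 151\right) \left(-85\right) = 67 \left(-85\right) = -5695$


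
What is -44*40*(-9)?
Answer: 15840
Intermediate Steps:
-44*40*(-9) = -1760*(-9) = 15840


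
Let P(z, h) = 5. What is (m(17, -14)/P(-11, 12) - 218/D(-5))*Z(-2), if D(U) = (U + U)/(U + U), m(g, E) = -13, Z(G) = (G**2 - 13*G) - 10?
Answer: -4412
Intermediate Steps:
Z(G) = -10 + G**2 - 13*G
D(U) = 1 (D(U) = (2*U)/((2*U)) = (2*U)*(1/(2*U)) = 1)
(m(17, -14)/P(-11, 12) - 218/D(-5))*Z(-2) = (-13/5 - 218/1)*(-10 + (-2)**2 - 13*(-2)) = (-13*1/5 - 218*1)*(-10 + 4 + 26) = (-13/5 - 218)*20 = -1103/5*20 = -4412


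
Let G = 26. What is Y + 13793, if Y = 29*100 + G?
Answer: 16719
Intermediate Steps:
Y = 2926 (Y = 29*100 + 26 = 2900 + 26 = 2926)
Y + 13793 = 2926 + 13793 = 16719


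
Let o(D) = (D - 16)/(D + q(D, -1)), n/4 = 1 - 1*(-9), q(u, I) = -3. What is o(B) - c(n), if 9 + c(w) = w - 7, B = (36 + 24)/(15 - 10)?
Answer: -220/9 ≈ -24.444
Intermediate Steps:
n = 40 (n = 4*(1 - 1*(-9)) = 4*(1 + 9) = 4*10 = 40)
B = 12 (B = 60/5 = 60*(⅕) = 12)
c(w) = -16 + w (c(w) = -9 + (w - 7) = -9 + (-7 + w) = -16 + w)
o(D) = (-16 + D)/(-3 + D) (o(D) = (D - 16)/(D - 3) = (-16 + D)/(-3 + D))
o(B) - c(n) = (-16 + 12)/(-3 + 12) - (-16 + 40) = -4/9 - 1*24 = (⅑)*(-4) - 24 = -4/9 - 24 = -220/9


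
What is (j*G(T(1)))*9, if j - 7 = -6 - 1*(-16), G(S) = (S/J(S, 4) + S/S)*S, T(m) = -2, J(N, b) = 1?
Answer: 306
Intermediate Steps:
G(S) = S*(1 + S) (G(S) = (S/1 + S/S)*S = (S*1 + 1)*S = (S + 1)*S = (1 + S)*S = S*(1 + S))
j = 17 (j = 7 + (-6 - 1*(-16)) = 7 + (-6 + 16) = 7 + 10 = 17)
(j*G(T(1)))*9 = (17*(-2*(1 - 2)))*9 = (17*(-2*(-1)))*9 = (17*2)*9 = 34*9 = 306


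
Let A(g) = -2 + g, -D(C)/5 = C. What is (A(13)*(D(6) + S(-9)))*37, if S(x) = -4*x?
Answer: 2442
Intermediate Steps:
D(C) = -5*C
(A(13)*(D(6) + S(-9)))*37 = ((-2 + 13)*(-5*6 - 4*(-9)))*37 = (11*(-30 + 36))*37 = (11*6)*37 = 66*37 = 2442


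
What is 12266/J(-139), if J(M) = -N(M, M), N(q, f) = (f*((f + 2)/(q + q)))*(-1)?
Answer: -24532/137 ≈ -179.07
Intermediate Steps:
N(q, f) = -f*(2 + f)/(2*q) (N(q, f) = (f*((2 + f)/((2*q))))*(-1) = (f*((2 + f)*(1/(2*q))))*(-1) = (f*((2 + f)/(2*q)))*(-1) = (f*(2 + f)/(2*q))*(-1) = -f*(2 + f)/(2*q))
J(M) = 1 + M/2 (J(M) = -(-1)*M*(2 + M)/(2*M) = -(-1 - M/2) = 1 + M/2)
12266/J(-139) = 12266/(1 + (1/2)*(-139)) = 12266/(1 - 139/2) = 12266/(-137/2) = 12266*(-2/137) = -24532/137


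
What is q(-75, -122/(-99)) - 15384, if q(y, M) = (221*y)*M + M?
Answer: -3545044/99 ≈ -35809.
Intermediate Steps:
q(y, M) = M + 221*M*y (q(y, M) = 221*M*y + M = M + 221*M*y)
q(-75, -122/(-99)) - 15384 = (-122/(-99))*(1 + 221*(-75)) - 15384 = (-122*(-1/99))*(1 - 16575) - 15384 = (122/99)*(-16574) - 15384 = -2022028/99 - 15384 = -3545044/99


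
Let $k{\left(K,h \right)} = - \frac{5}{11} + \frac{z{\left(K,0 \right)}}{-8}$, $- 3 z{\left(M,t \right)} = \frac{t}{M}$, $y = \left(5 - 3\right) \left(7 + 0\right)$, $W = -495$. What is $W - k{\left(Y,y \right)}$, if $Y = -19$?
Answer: $- \frac{5440}{11} \approx -494.55$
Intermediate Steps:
$y = 14$ ($y = 2 \cdot 7 = 14$)
$z{\left(M,t \right)} = - \frac{t}{3 M}$ ($z{\left(M,t \right)} = - \frac{t \frac{1}{M}}{3} = - \frac{t}{3 M}$)
$k{\left(K,h \right)} = - \frac{5}{11}$ ($k{\left(K,h \right)} = - \frac{5}{11} + \frac{\left(- \frac{1}{3}\right) 0 \frac{1}{K}}{-8} = \left(-5\right) \frac{1}{11} + 0 \left(- \frac{1}{8}\right) = - \frac{5}{11} + 0 = - \frac{5}{11}$)
$W - k{\left(Y,y \right)} = -495 - - \frac{5}{11} = -495 + \frac{5}{11} = - \frac{5440}{11}$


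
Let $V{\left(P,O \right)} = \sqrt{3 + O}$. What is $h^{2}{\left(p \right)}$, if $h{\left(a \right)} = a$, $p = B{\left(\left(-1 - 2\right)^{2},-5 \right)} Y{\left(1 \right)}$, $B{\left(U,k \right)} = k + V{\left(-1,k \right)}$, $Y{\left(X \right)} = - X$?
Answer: $\left(5 - i \sqrt{2}\right)^{2} \approx 23.0 - 14.142 i$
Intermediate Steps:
$B{\left(U,k \right)} = k + \sqrt{3 + k}$
$p = 5 - i \sqrt{2}$ ($p = \left(-5 + \sqrt{3 - 5}\right) \left(\left(-1\right) 1\right) = \left(-5 + \sqrt{-2}\right) \left(-1\right) = \left(-5 + i \sqrt{2}\right) \left(-1\right) = 5 - i \sqrt{2} \approx 5.0 - 1.4142 i$)
$h^{2}{\left(p \right)} = \left(5 - i \sqrt{2}\right)^{2}$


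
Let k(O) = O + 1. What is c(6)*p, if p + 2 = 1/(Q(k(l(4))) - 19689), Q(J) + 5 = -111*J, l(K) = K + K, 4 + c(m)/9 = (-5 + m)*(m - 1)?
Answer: -372483/20693 ≈ -18.000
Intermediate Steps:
c(m) = -36 + 9*(-1 + m)*(-5 + m) (c(m) = -36 + 9*((-5 + m)*(m - 1)) = -36 + 9*((-5 + m)*(-1 + m)) = -36 + 9*((-1 + m)*(-5 + m)) = -36 + 9*(-1 + m)*(-5 + m))
l(K) = 2*K
k(O) = 1 + O
Q(J) = -5 - 111*J
p = -41387/20693 (p = -2 + 1/((-5 - 111*(1 + 2*4)) - 19689) = -2 + 1/((-5 - 111*(1 + 8)) - 19689) = -2 + 1/((-5 - 111*9) - 19689) = -2 + 1/((-5 - 999) - 19689) = -2 + 1/(-1004 - 19689) = -2 + 1/(-20693) = -2 - 1/20693 = -41387/20693 ≈ -2.0000)
c(6)*p = (9 - 54*6 + 9*6²)*(-41387/20693) = (9 - 324 + 9*36)*(-41387/20693) = (9 - 324 + 324)*(-41387/20693) = 9*(-41387/20693) = -372483/20693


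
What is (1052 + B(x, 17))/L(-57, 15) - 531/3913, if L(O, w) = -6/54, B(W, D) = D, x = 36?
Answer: -37647504/3913 ≈ -9621.1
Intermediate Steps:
L(O, w) = -⅑ (L(O, w) = -6*1/54 = -⅑)
(1052 + B(x, 17))/L(-57, 15) - 531/3913 = (1052 + 17)/(-⅑) - 531/3913 = 1069*(-9) - 531*1/3913 = -9621 - 531/3913 = -37647504/3913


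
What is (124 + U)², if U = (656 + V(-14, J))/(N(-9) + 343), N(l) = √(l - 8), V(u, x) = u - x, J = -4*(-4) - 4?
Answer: 2*(-465674213*I + 2676044*√17)/(-58816*I + 343*√17) ≈ 15835.0 - 5.5558*I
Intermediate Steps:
J = 12 (J = 16 - 4 = 12)
N(l) = √(-8 + l)
U = 630/(343 + I*√17) (U = (656 + (-14 - 1*12))/(√(-8 - 9) + 343) = (656 + (-14 - 12))/(√(-17) + 343) = (656 - 26)/(I*√17 + 343) = 630/(343 + I*√17) ≈ 1.8365 - 0.022076*I)
(124 + U)² = (124 + (12005/6537 - 35*I*√17/6537))² = (822593/6537 - 35*I*√17/6537)²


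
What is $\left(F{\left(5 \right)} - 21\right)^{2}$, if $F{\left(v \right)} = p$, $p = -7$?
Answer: $784$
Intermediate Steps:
$F{\left(v \right)} = -7$
$\left(F{\left(5 \right)} - 21\right)^{2} = \left(-7 - 21\right)^{2} = \left(-28\right)^{2} = 784$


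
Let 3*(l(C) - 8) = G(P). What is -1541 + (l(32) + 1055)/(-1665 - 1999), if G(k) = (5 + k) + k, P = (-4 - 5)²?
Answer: -4235507/2748 ≈ -1541.3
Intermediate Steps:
P = 81 (P = (-9)² = 81)
G(k) = 5 + 2*k
l(C) = 191/3 (l(C) = 8 + (5 + 2*81)/3 = 8 + (5 + 162)/3 = 8 + (⅓)*167 = 8 + 167/3 = 191/3)
-1541 + (l(32) + 1055)/(-1665 - 1999) = -1541 + (191/3 + 1055)/(-1665 - 1999) = -1541 + (3356/3)/(-3664) = -1541 + (3356/3)*(-1/3664) = -1541 - 839/2748 = -4235507/2748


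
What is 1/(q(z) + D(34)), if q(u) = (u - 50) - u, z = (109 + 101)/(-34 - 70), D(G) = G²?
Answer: 1/1106 ≈ 0.00090416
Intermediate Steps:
z = -105/52 (z = 210/(-104) = 210*(-1/104) = -105/52 ≈ -2.0192)
q(u) = -50 (q(u) = (-50 + u) - u = -50)
1/(q(z) + D(34)) = 1/(-50 + 34²) = 1/(-50 + 1156) = 1/1106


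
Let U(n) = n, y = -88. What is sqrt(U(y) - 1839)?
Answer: I*sqrt(1927) ≈ 43.898*I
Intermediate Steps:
sqrt(U(y) - 1839) = sqrt(-88 - 1839) = sqrt(-1927) = I*sqrt(1927)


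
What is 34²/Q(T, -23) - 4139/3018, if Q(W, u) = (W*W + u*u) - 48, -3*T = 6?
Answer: 1481393/1463730 ≈ 1.0121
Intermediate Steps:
T = -2 (T = -⅓*6 = -2)
Q(W, u) = -48 + W² + u² (Q(W, u) = (W² + u²) - 48 = -48 + W² + u²)
34²/Q(T, -23) - 4139/3018 = 34²/(-48 + (-2)² + (-23)²) - 4139/3018 = 1156/(-48 + 4 + 529) - 4139*1/3018 = 1156/485 - 4139/3018 = 1481393/1463730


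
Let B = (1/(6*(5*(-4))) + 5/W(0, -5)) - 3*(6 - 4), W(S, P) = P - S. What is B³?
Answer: -594823321/1728000 ≈ -344.23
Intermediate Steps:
B = -841/120 (B = (1/(6*(5*(-4))) + 5/(-5 - 1*0)) - 3*(6 - 4) = (1/(6*(-20)) + 5/(-5 + 0)) - 3*2 = (1/(-120) + 5/(-5)) - 6 = (1*(-1/120) + 5*(-⅕)) - 6 = (-1/120 - 1) - 6 = -121/120 - 6 = -841/120 ≈ -7.0083)
B³ = (-841/120)³ = -594823321/1728000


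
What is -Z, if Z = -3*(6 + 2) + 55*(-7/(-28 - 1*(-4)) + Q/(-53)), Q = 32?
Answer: 52363/1272 ≈ 41.166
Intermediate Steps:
Z = -52363/1272 (Z = -3*(6 + 2) + 55*(-7/(-28 - 1*(-4)) + 32/(-53)) = -3*8 + 55*(-7/(-28 + 4) + 32*(-1/53)) = -24 + 55*(-7/(-24) - 32/53) = -24 + 55*(-7*(-1/24) - 32/53) = -24 + 55*(7/24 - 32/53) = -24 + 55*(-397/1272) = -24 - 21835/1272 = -52363/1272 ≈ -41.166)
-Z = -1*(-52363/1272) = 52363/1272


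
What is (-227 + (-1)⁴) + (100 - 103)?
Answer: -229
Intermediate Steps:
(-227 + (-1)⁴) + (100 - 103) = (-227 + 1) - 3 = -226 - 3 = -229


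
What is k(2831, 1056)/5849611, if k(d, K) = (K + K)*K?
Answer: 2230272/5849611 ≈ 0.38127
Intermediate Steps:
k(d, K) = 2*K² (k(d, K) = (2*K)*K = 2*K²)
k(2831, 1056)/5849611 = (2*1056²)/5849611 = (2*1115136)*(1/5849611) = 2230272*(1/5849611) = 2230272/5849611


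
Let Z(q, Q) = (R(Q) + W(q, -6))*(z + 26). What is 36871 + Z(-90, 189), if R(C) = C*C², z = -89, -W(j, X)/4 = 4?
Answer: -425292068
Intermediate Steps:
W(j, X) = -16 (W(j, X) = -4*4 = -16)
R(C) = C³
Z(q, Q) = 1008 - 63*Q³ (Z(q, Q) = (Q³ - 16)*(-89 + 26) = (-16 + Q³)*(-63) = 1008 - 63*Q³)
36871 + Z(-90, 189) = 36871 + (1008 - 63*189³) = 36871 + (1008 - 63*6751269) = 36871 + (1008 - 425329947) = 36871 - 425328939 = -425292068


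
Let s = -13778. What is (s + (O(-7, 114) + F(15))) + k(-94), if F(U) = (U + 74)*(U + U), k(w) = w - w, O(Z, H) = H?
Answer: -10994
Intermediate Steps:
k(w) = 0
F(U) = 2*U*(74 + U) (F(U) = (74 + U)*(2*U) = 2*U*(74 + U))
(s + (O(-7, 114) + F(15))) + k(-94) = (-13778 + (114 + 2*15*(74 + 15))) + 0 = (-13778 + (114 + 2*15*89)) + 0 = (-13778 + (114 + 2670)) + 0 = (-13778 + 2784) + 0 = -10994 + 0 = -10994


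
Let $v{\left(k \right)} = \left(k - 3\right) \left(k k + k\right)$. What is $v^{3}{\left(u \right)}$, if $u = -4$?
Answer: $-592704$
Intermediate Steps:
$v{\left(k \right)} = \left(-3 + k\right) \left(k + k^{2}\right)$ ($v{\left(k \right)} = \left(-3 + k\right) \left(k^{2} + k\right) = \left(-3 + k\right) \left(k + k^{2}\right)$)
$v^{3}{\left(u \right)} = \left(- 4 \left(-3 + \left(-4\right)^{2} - -8\right)\right)^{3} = \left(- 4 \left(-3 + 16 + 8\right)\right)^{3} = \left(\left(-4\right) 21\right)^{3} = \left(-84\right)^{3} = -592704$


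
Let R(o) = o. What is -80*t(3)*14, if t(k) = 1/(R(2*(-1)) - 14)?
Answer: 70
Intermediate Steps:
t(k) = -1/16 (t(k) = 1/(2*(-1) - 14) = 1/(-2 - 14) = 1/(-16) = -1/16)
-80*t(3)*14 = -80*(-1/16)*14 = 5*14 = 70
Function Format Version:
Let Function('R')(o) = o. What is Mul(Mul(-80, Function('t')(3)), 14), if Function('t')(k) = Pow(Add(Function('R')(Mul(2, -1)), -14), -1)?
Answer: 70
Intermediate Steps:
Function('t')(k) = Rational(-1, 16) (Function('t')(k) = Pow(Add(Mul(2, -1), -14), -1) = Pow(Add(-2, -14), -1) = Pow(-16, -1) = Rational(-1, 16))
Mul(Mul(-80, Function('t')(3)), 14) = Mul(Mul(-80, Rational(-1, 16)), 14) = Mul(5, 14) = 70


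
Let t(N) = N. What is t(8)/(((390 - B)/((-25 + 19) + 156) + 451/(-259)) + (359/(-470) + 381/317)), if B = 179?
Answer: 1157652300/14965099 ≈ 77.357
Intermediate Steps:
t(8)/(((390 - B)/((-25 + 19) + 156) + 451/(-259)) + (359/(-470) + 381/317)) = 8/(((390 - 1*179)/((-25 + 19) + 156) + 451/(-259)) + (359/(-470) + 381/317)) = 8/(((390 - 179)/(-6 + 156) + 451*(-1/259)) + (359*(-1/470) + 381*(1/317))) = 8/((211/150 - 451/259) + (-359/470 + 381/317)) = 8/((211*(1/150) - 451/259) + 65267/148990) = 8/((211/150 - 451/259) + 65267/148990) = 8/(-13001/38850 + 65267/148990) = 8/(29930198/289413075) = (289413075/29930198)*8 = 1157652300/14965099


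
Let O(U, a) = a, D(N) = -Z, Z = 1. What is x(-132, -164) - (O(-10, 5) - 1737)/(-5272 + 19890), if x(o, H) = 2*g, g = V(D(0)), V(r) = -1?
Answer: -13752/7309 ≈ -1.8815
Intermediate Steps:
D(N) = -1 (D(N) = -1*1 = -1)
g = -1
x(o, H) = -2 (x(o, H) = 2*(-1) = -2)
x(-132, -164) - (O(-10, 5) - 1737)/(-5272 + 19890) = -2 - (5 - 1737)/(-5272 + 19890) = -2 - (-1732)/14618 = -2 - 1*(-866/7309) = -2 + 866/7309 = -13752/7309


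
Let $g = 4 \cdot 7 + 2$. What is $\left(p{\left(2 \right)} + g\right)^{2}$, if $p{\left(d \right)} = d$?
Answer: $1024$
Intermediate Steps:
$g = 30$ ($g = 28 + 2 = 30$)
$\left(p{\left(2 \right)} + g\right)^{2} = \left(2 + 30\right)^{2} = 32^{2} = 1024$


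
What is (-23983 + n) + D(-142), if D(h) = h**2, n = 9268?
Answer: 5449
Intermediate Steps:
(-23983 + n) + D(-142) = (-23983 + 9268) + (-142)**2 = -14715 + 20164 = 5449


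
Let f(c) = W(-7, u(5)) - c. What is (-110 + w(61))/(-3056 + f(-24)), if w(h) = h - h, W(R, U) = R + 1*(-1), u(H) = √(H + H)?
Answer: 11/304 ≈ 0.036184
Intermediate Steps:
u(H) = √2*√H (u(H) = √(2*H) = √2*√H)
W(R, U) = -1 + R (W(R, U) = R - 1 = -1 + R)
w(h) = 0
f(c) = -8 - c (f(c) = (-1 - 7) - c = -8 - c)
(-110 + w(61))/(-3056 + f(-24)) = (-110 + 0)/(-3056 + (-8 - 1*(-24))) = -110/(-3056 + (-8 + 24)) = -110/(-3056 + 16) = -110/(-3040) = -110*(-1/3040) = 11/304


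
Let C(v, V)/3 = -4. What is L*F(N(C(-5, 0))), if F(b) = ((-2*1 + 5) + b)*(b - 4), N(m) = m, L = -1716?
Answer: -247104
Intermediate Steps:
C(v, V) = -12 (C(v, V) = 3*(-4) = -12)
F(b) = (-4 + b)*(3 + b) (F(b) = ((-2 + 5) + b)*(-4 + b) = (3 + b)*(-4 + b) = (-4 + b)*(3 + b))
L*F(N(C(-5, 0))) = -1716*(-12 + (-12)**2 - 1*(-12)) = -1716*(-12 + 144 + 12) = -1716*144 = -247104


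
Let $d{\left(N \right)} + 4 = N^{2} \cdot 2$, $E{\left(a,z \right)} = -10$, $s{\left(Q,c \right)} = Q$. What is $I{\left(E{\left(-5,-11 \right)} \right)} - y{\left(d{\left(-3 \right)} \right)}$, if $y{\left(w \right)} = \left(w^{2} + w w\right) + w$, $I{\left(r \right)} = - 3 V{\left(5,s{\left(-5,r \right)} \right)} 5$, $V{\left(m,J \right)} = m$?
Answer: $-481$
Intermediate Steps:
$d{\left(N \right)} = -4 + 2 N^{2}$ ($d{\left(N \right)} = -4 + N^{2} \cdot 2 = -4 + 2 N^{2}$)
$I{\left(r \right)} = -75$ ($I{\left(r \right)} = \left(-3\right) 5 \cdot 5 = \left(-15\right) 5 = -75$)
$y{\left(w \right)} = w + 2 w^{2}$ ($y{\left(w \right)} = \left(w^{2} + w^{2}\right) + w = 2 w^{2} + w = w + 2 w^{2}$)
$I{\left(E{\left(-5,-11 \right)} \right)} - y{\left(d{\left(-3 \right)} \right)} = -75 - \left(-4 + 2 \left(-3\right)^{2}\right) \left(1 + 2 \left(-4 + 2 \left(-3\right)^{2}\right)\right) = -75 - \left(-4 + 2 \cdot 9\right) \left(1 + 2 \left(-4 + 2 \cdot 9\right)\right) = -75 - \left(-4 + 18\right) \left(1 + 2 \left(-4 + 18\right)\right) = -75 - 14 \left(1 + 2 \cdot 14\right) = -75 - 14 \left(1 + 28\right) = -75 - 14 \cdot 29 = -75 - 406 = -481$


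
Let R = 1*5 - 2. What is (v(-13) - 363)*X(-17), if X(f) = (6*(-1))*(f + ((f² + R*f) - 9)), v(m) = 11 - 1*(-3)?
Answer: 443928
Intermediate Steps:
v(m) = 14 (v(m) = 11 + 3 = 14)
R = 3 (R = 5 - 2 = 3)
X(f) = 54 - 24*f - 6*f² (X(f) = (6*(-1))*(f + ((f² + 3*f) - 9)) = -6*(f + (-9 + f² + 3*f)) = -6*(-9 + f² + 4*f) = 54 - 24*f - 6*f²)
(v(-13) - 363)*X(-17) = (14 - 363)*(54 - 24*(-17) - 6*(-17)²) = -349*(54 + 408 - 6*289) = -349*(54 + 408 - 1734) = -349*(-1272) = 443928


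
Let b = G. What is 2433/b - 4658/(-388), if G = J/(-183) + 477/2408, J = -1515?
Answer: 72231353849/241556578 ≈ 299.02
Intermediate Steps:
G = 1245137/146888 (G = -1515/(-183) + 477/2408 = -1515*(-1/183) + 477*(1/2408) = 505/61 + 477/2408 = 1245137/146888 ≈ 8.4768)
b = 1245137/146888 ≈ 8.4768
2433/b - 4658/(-388) = 2433/(1245137/146888) - 4658/(-388) = 2433*(146888/1245137) - 4658*(-1/388) = 357378504/1245137 + 2329/194 = 72231353849/241556578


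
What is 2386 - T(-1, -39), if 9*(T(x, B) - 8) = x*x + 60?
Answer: 21341/9 ≈ 2371.2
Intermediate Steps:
T(x, B) = 44/3 + x²/9 (T(x, B) = 8 + (x*x + 60)/9 = 8 + (x² + 60)/9 = 8 + (60 + x²)/9 = 8 + (20/3 + x²/9) = 44/3 + x²/9)
2386 - T(-1, -39) = 2386 - (44/3 + (⅑)*(-1)²) = 2386 - (44/3 + (⅑)*1) = 2386 - (44/3 + ⅑) = 2386 - 1*133/9 = 2386 - 133/9 = 21341/9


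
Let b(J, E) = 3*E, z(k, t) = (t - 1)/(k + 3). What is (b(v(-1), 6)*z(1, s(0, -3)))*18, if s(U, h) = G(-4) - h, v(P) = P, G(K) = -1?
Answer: 81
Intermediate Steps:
s(U, h) = -1 - h
z(k, t) = (-1 + t)/(3 + k)
(b(v(-1), 6)*z(1, s(0, -3)))*18 = ((3*6)*((-1 + (-1 - 1*(-3)))/(3 + 1)))*18 = (18*((-1 + (-1 + 3))/4))*18 = (18*((-1 + 2)/4))*18 = (18*((¼)*1))*18 = (18*(¼))*18 = (9/2)*18 = 81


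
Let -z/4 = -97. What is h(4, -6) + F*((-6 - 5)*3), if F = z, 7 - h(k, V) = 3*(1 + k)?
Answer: -12812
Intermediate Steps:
z = 388 (z = -4*(-97) = 388)
h(k, V) = 4 - 3*k (h(k, V) = 7 - 3*(1 + k) = 7 - (3 + 3*k) = 7 + (-3 - 3*k) = 4 - 3*k)
F = 388
h(4, -6) + F*((-6 - 5)*3) = (4 - 3*4) + 388*((-6 - 5)*3) = (4 - 12) + 388*(-11*3) = -8 + 388*(-33) = -8 - 12804 = -12812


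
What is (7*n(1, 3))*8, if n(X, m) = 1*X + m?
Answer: 224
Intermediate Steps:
n(X, m) = X + m
(7*n(1, 3))*8 = (7*(1 + 3))*8 = (7*4)*8 = 28*8 = 224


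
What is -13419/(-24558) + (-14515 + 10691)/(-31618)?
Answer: 86365289/129412474 ≈ 0.66736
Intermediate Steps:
-13419/(-24558) + (-14515 + 10691)/(-31618) = -13419*(-1/24558) - 3824*(-1/31618) = 4473/8186 + 1912/15809 = 86365289/129412474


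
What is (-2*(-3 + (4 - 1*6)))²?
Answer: 100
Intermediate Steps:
(-2*(-3 + (4 - 1*6)))² = (-2*(-3 + (4 - 6)))² = (-2*(-3 - 2))² = (-2*(-5))² = 10² = 100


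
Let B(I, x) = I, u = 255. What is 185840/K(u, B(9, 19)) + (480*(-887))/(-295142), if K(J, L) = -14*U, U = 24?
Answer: -1709566685/3098991 ≈ -551.65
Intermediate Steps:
K(J, L) = -336 (K(J, L) = -14*24 = -336)
185840/K(u, B(9, 19)) + (480*(-887))/(-295142) = 185840/(-336) + (480*(-887))/(-295142) = 185840*(-1/336) - 425760*(-1/295142) = -11615/21 + 212880/147571 = -1709566685/3098991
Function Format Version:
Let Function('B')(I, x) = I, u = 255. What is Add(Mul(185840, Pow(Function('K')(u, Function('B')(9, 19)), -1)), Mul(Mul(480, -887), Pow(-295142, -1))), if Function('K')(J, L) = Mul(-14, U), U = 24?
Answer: Rational(-1709566685, 3098991) ≈ -551.65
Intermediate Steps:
Function('K')(J, L) = -336 (Function('K')(J, L) = Mul(-14, 24) = -336)
Add(Mul(185840, Pow(Function('K')(u, Function('B')(9, 19)), -1)), Mul(Mul(480, -887), Pow(-295142, -1))) = Add(Mul(185840, Pow(-336, -1)), Mul(Mul(480, -887), Pow(-295142, -1))) = Add(Mul(185840, Rational(-1, 336)), Mul(-425760, Rational(-1, 295142))) = Add(Rational(-11615, 21), Rational(212880, 147571)) = Rational(-1709566685, 3098991)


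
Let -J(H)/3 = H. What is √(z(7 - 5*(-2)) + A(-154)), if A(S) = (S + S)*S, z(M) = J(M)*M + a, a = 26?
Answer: √46591 ≈ 215.85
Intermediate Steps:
J(H) = -3*H
z(M) = 26 - 3*M² (z(M) = (-3*M)*M + 26 = -3*M² + 26 = 26 - 3*M²)
A(S) = 2*S² (A(S) = (2*S)*S = 2*S²)
√(z(7 - 5*(-2)) + A(-154)) = √((26 - 3*(7 - 5*(-2))²) + 2*(-154)²) = √((26 - 3*(7 + 10)²) + 2*23716) = √((26 - 3*17²) + 47432) = √((26 - 3*289) + 47432) = √((26 - 867) + 47432) = √(-841 + 47432) = √46591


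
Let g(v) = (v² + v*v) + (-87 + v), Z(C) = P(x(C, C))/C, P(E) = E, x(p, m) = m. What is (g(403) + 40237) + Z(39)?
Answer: 365372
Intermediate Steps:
Z(C) = 1 (Z(C) = C/C = 1)
g(v) = -87 + v + 2*v² (g(v) = (v² + v²) + (-87 + v) = 2*v² + (-87 + v) = -87 + v + 2*v²)
(g(403) + 40237) + Z(39) = ((-87 + 403 + 2*403²) + 40237) + 1 = ((-87 + 403 + 2*162409) + 40237) + 1 = ((-87 + 403 + 324818) + 40237) + 1 = (325134 + 40237) + 1 = 365371 + 1 = 365372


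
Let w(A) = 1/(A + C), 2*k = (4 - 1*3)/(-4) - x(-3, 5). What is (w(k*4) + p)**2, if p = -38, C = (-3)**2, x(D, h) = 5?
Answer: 13456/9 ≈ 1495.1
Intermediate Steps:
C = 9
k = -21/8 (k = ((4 - 1*3)/(-4) - 1*5)/2 = ((4 - 3)*(-1/4) - 5)/2 = (1*(-1/4) - 5)/2 = (-1/4 - 5)/2 = (1/2)*(-21/4) = -21/8 ≈ -2.6250)
w(A) = 1/(9 + A) (w(A) = 1/(A + 9) = 1/(9 + A))
(w(k*4) + p)**2 = (1/(9 - 21/8*4) - 38)**2 = (1/(9 - 21/2) - 38)**2 = (1/(-3/2) - 38)**2 = (-2/3 - 38)**2 = (-116/3)**2 = 13456/9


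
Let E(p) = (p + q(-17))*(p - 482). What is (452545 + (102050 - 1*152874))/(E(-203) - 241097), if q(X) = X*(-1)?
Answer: -401721/113687 ≈ -3.5336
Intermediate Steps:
q(X) = -X
E(p) = (-482 + p)*(17 + p) (E(p) = (p - 1*(-17))*(p - 482) = (p + 17)*(-482 + p) = (17 + p)*(-482 + p) = (-482 + p)*(17 + p))
(452545 + (102050 - 1*152874))/(E(-203) - 241097) = (452545 + (102050 - 1*152874))/((-8194 + (-203)**2 - 465*(-203)) - 241097) = (452545 + (102050 - 152874))/((-8194 + 41209 + 94395) - 241097) = (452545 - 50824)/(127410 - 241097) = 401721/(-113687) = 401721*(-1/113687) = -401721/113687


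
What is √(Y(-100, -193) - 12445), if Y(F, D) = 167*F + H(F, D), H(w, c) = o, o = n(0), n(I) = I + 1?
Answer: 2*I*√7286 ≈ 170.72*I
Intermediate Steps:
n(I) = 1 + I
o = 1 (o = 1 + 0 = 1)
H(w, c) = 1
Y(F, D) = 1 + 167*F (Y(F, D) = 167*F + 1 = 1 + 167*F)
√(Y(-100, -193) - 12445) = √((1 + 167*(-100)) - 12445) = √((1 - 16700) - 12445) = √(-16699 - 12445) = √(-29144) = 2*I*√7286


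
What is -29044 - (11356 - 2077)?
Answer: -38323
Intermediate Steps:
-29044 - (11356 - 2077) = -29044 - 1*9279 = -29044 - 9279 = -38323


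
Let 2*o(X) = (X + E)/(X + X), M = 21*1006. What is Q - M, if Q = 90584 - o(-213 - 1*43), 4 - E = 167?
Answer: 71124573/1024 ≈ 69458.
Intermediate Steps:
E = -163 (E = 4 - 1*167 = 4 - 167 = -163)
M = 21126
o(X) = (-163 + X)/(4*X) (o(X) = ((X - 163)/(X + X))/2 = ((-163 + X)/((2*X)))/2 = ((-163 + X)*(1/(2*X)))/2 = ((-163 + X)/(2*X))/2 = (-163 + X)/(4*X))
Q = 92757597/1024 (Q = 90584 - (-163 + (-213 - 1*43))/(4*(-213 - 1*43)) = 90584 - (-163 + (-213 - 43))/(4*(-213 - 43)) = 90584 - (-163 - 256)/(4*(-256)) = 90584 - (-1)*(-419)/(4*256) = 90584 - 1*419/1024 = 90584 - 419/1024 = 92757597/1024 ≈ 90584.)
Q - M = 92757597/1024 - 1*21126 = 92757597/1024 - 21126 = 71124573/1024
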